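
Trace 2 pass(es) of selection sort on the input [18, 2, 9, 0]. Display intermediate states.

Pass 1: Select minimum 0 at index 3, swap -> [0, 2, 9, 18]
Pass 2: Select minimum 2 at index 1, swap -> [0, 2, 9, 18]


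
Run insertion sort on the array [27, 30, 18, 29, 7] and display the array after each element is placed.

First element 27 is already 'sorted'
Insert 30: shifted 0 elements -> [27, 30, 18, 29, 7]
Insert 18: shifted 2 elements -> [18, 27, 30, 29, 7]
Insert 29: shifted 1 elements -> [18, 27, 29, 30, 7]
Insert 7: shifted 4 elements -> [7, 18, 27, 29, 30]


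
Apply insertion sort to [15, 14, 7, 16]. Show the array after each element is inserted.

First element 15 is already 'sorted'
Insert 14: shifted 1 elements -> [14, 15, 7, 16]
Insert 7: shifted 2 elements -> [7, 14, 15, 16]
Insert 16: shifted 0 elements -> [7, 14, 15, 16]


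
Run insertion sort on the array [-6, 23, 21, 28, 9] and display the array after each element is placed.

First element -6 is already 'sorted'
Insert 23: shifted 0 elements -> [-6, 23, 21, 28, 9]
Insert 21: shifted 1 elements -> [-6, 21, 23, 28, 9]
Insert 28: shifted 0 elements -> [-6, 21, 23, 28, 9]
Insert 9: shifted 3 elements -> [-6, 9, 21, 23, 28]


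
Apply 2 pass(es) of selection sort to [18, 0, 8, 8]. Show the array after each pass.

Pass 1: Select minimum 0 at index 1, swap -> [0, 18, 8, 8]
Pass 2: Select minimum 8 at index 2, swap -> [0, 8, 18, 8]


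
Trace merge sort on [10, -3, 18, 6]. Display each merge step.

Divide and conquer:
  Merge [10] + [-3] -> [-3, 10]
  Merge [18] + [6] -> [6, 18]
  Merge [-3, 10] + [6, 18] -> [-3, 6, 10, 18]


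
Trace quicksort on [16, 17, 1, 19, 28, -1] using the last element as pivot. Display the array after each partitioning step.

Partition 1: pivot=-1 at index 0 -> [-1, 17, 1, 19, 28, 16]
Partition 2: pivot=16 at index 2 -> [-1, 1, 16, 19, 28, 17]
Partition 3: pivot=17 at index 3 -> [-1, 1, 16, 17, 28, 19]
Partition 4: pivot=19 at index 4 -> [-1, 1, 16, 17, 19, 28]


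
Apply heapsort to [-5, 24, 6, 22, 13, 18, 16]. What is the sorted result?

Build heap: [24, 22, 18, -5, 13, 6, 16]
Extract 24: [22, 16, 18, -5, 13, 6, 24]
Extract 22: [18, 16, 6, -5, 13, 22, 24]
Extract 18: [16, 13, 6, -5, 18, 22, 24]
Extract 16: [13, -5, 6, 16, 18, 22, 24]
Extract 13: [6, -5, 13, 16, 18, 22, 24]
Extract 6: [-5, 6, 13, 16, 18, 22, 24]


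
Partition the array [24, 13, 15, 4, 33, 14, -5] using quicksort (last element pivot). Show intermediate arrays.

Partition 1: pivot=-5 at index 0 -> [-5, 13, 15, 4, 33, 14, 24]
Partition 2: pivot=24 at index 5 -> [-5, 13, 15, 4, 14, 24, 33]
Partition 3: pivot=14 at index 3 -> [-5, 13, 4, 14, 15, 24, 33]
Partition 4: pivot=4 at index 1 -> [-5, 4, 13, 14, 15, 24, 33]


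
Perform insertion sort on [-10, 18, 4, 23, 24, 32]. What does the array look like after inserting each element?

First element -10 is already 'sorted'
Insert 18: shifted 0 elements -> [-10, 18, 4, 23, 24, 32]
Insert 4: shifted 1 elements -> [-10, 4, 18, 23, 24, 32]
Insert 23: shifted 0 elements -> [-10, 4, 18, 23, 24, 32]
Insert 24: shifted 0 elements -> [-10, 4, 18, 23, 24, 32]
Insert 32: shifted 0 elements -> [-10, 4, 18, 23, 24, 32]


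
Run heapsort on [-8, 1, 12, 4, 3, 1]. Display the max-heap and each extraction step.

Build heap: [12, 4, 1, 1, 3, -8]
Extract 12: [4, 3, 1, 1, -8, 12]
Extract 4: [3, 1, 1, -8, 4, 12]
Extract 3: [1, -8, 1, 3, 4, 12]
Extract 1: [1, -8, 1, 3, 4, 12]
Extract 1: [-8, 1, 1, 3, 4, 12]


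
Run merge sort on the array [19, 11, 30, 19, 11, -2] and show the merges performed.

Divide and conquer:
  Merge [11] + [30] -> [11, 30]
  Merge [19] + [11, 30] -> [11, 19, 30]
  Merge [11] + [-2] -> [-2, 11]
  Merge [19] + [-2, 11] -> [-2, 11, 19]
  Merge [11, 19, 30] + [-2, 11, 19] -> [-2, 11, 11, 19, 19, 30]


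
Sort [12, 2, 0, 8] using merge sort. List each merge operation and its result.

Divide and conquer:
  Merge [12] + [2] -> [2, 12]
  Merge [0] + [8] -> [0, 8]
  Merge [2, 12] + [0, 8] -> [0, 2, 8, 12]


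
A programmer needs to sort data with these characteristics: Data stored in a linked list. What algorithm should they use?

Best choice: Merge sort
Reason: Merge sort doesn't require random access; can be done in O(1) extra space for linked lists


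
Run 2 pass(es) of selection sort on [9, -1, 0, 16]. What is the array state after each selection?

Pass 1: Select minimum -1 at index 1, swap -> [-1, 9, 0, 16]
Pass 2: Select minimum 0 at index 2, swap -> [-1, 0, 9, 16]


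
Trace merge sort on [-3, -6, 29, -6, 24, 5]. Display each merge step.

Divide and conquer:
  Merge [-6] + [29] -> [-6, 29]
  Merge [-3] + [-6, 29] -> [-6, -3, 29]
  Merge [24] + [5] -> [5, 24]
  Merge [-6] + [5, 24] -> [-6, 5, 24]
  Merge [-6, -3, 29] + [-6, 5, 24] -> [-6, -6, -3, 5, 24, 29]


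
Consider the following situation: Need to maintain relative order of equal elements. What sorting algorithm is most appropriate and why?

Best choice: Merge sort or Insertion sort
Reason: Both are stable; quicksort and heapsort are not stable


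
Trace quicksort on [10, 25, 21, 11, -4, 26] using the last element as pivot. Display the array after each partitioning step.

Partition 1: pivot=26 at index 5 -> [10, 25, 21, 11, -4, 26]
Partition 2: pivot=-4 at index 0 -> [-4, 25, 21, 11, 10, 26]
Partition 3: pivot=10 at index 1 -> [-4, 10, 21, 11, 25, 26]
Partition 4: pivot=25 at index 4 -> [-4, 10, 21, 11, 25, 26]
Partition 5: pivot=11 at index 2 -> [-4, 10, 11, 21, 25, 26]


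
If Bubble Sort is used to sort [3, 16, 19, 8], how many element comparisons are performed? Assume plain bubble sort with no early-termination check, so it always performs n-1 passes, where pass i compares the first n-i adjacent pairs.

Pass 1: compare adjacent pairs (0,1)..(2,3) = 3 comparison(s), 1 swap(s) -> [3, 16, 8, 19]
Pass 2: compare adjacent pairs (0,1)..(1,2) = 2 comparison(s), 1 swap(s) -> [3, 8, 16, 19]
Pass 3: compare adjacent pairs (0,1)..(0,1) = 1 comparison(s), 0 swap(s) -> [3, 8, 16, 19]
Total comparisons: 3 + 2 + 1 = 6


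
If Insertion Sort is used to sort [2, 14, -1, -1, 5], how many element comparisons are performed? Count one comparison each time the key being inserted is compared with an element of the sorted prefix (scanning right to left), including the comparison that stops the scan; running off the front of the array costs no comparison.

Insert 14: 2 <= 14 (stop) = 1 comparison(s) -> [2, 14, -1, -1, 5]
Insert -1: 14 > -1 (shift), 2 > -1 (shift), reached front = 2 comparison(s) -> [-1, 2, 14, -1, 5]
Insert -1: 14 > -1 (shift), 2 > -1 (shift), -1 <= -1 (stop) = 3 comparison(s) -> [-1, -1, 2, 14, 5]
Insert 5: 14 > 5 (shift), 2 <= 5 (stop) = 2 comparison(s) -> [-1, -1, 2, 5, 14]
Total comparisons: 1 + 2 + 3 + 2 = 8


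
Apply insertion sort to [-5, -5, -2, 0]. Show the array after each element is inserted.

First element -5 is already 'sorted'
Insert -5: shifted 0 elements -> [-5, -5, -2, 0]
Insert -2: shifted 0 elements -> [-5, -5, -2, 0]
Insert 0: shifted 0 elements -> [-5, -5, -2, 0]


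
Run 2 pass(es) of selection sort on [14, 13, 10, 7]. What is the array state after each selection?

Pass 1: Select minimum 7 at index 3, swap -> [7, 13, 10, 14]
Pass 2: Select minimum 10 at index 2, swap -> [7, 10, 13, 14]


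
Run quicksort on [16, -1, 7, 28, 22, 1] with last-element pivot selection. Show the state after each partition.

Partition 1: pivot=1 at index 1 -> [-1, 1, 7, 28, 22, 16]
Partition 2: pivot=16 at index 3 -> [-1, 1, 7, 16, 22, 28]
Partition 3: pivot=28 at index 5 -> [-1, 1, 7, 16, 22, 28]


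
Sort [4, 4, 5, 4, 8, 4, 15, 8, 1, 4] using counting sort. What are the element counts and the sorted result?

Count array: [0, 1, 0, 0, 5, 1, 0, 0, 2, 0, 0, 0, 0, 0, 0, 1]
(count[i] = number of elements equal to i)
Cumulative count: [0, 1, 1, 1, 6, 7, 7, 7, 9, 9, 9, 9, 9, 9, 9, 10]
Sorted: [1, 4, 4, 4, 4, 4, 5, 8, 8, 15]


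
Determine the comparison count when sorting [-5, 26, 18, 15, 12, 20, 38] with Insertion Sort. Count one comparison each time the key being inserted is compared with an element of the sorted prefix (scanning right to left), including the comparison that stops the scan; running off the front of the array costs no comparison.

Insert 26: -5 <= 26 (stop) = 1 comparison(s) -> [-5, 26, 18, 15, 12, 20, 38]
Insert 18: 26 > 18 (shift), -5 <= 18 (stop) = 2 comparison(s) -> [-5, 18, 26, 15, 12, 20, 38]
Insert 15: 26 > 15 (shift), 18 > 15 (shift), -5 <= 15 (stop) = 3 comparison(s) -> [-5, 15, 18, 26, 12, 20, 38]
Insert 12: 26 > 12 (shift), 18 > 12 (shift), 15 > 12 (shift), -5 <= 12 (stop) = 4 comparison(s) -> [-5, 12, 15, 18, 26, 20, 38]
Insert 20: 26 > 20 (shift), 18 <= 20 (stop) = 2 comparison(s) -> [-5, 12, 15, 18, 20, 26, 38]
Insert 38: 26 <= 38 (stop) = 1 comparison(s) -> [-5, 12, 15, 18, 20, 26, 38]
Total comparisons: 1 + 2 + 3 + 4 + 2 + 1 = 13


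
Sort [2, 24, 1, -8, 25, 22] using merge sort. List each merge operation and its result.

Divide and conquer:
  Merge [24] + [1] -> [1, 24]
  Merge [2] + [1, 24] -> [1, 2, 24]
  Merge [25] + [22] -> [22, 25]
  Merge [-8] + [22, 25] -> [-8, 22, 25]
  Merge [1, 2, 24] + [-8, 22, 25] -> [-8, 1, 2, 22, 24, 25]


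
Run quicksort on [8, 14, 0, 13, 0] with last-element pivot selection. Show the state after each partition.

Partition 1: pivot=0 at index 1 -> [0, 0, 8, 13, 14]
Partition 2: pivot=14 at index 4 -> [0, 0, 8, 13, 14]
Partition 3: pivot=13 at index 3 -> [0, 0, 8, 13, 14]


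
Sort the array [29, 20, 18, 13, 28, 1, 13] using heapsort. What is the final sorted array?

Build heap: [29, 28, 18, 13, 20, 1, 13]
Extract 29: [28, 20, 18, 13, 13, 1, 29]
Extract 28: [20, 13, 18, 1, 13, 28, 29]
Extract 20: [18, 13, 13, 1, 20, 28, 29]
Extract 18: [13, 1, 13, 18, 20, 28, 29]
Extract 13: [13, 1, 13, 18, 20, 28, 29]
Extract 13: [1, 13, 13, 18, 20, 28, 29]


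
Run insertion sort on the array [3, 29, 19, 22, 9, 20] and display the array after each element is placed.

First element 3 is already 'sorted'
Insert 29: shifted 0 elements -> [3, 29, 19, 22, 9, 20]
Insert 19: shifted 1 elements -> [3, 19, 29, 22, 9, 20]
Insert 22: shifted 1 elements -> [3, 19, 22, 29, 9, 20]
Insert 9: shifted 3 elements -> [3, 9, 19, 22, 29, 20]
Insert 20: shifted 2 elements -> [3, 9, 19, 20, 22, 29]


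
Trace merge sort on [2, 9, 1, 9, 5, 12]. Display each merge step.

Divide and conquer:
  Merge [9] + [1] -> [1, 9]
  Merge [2] + [1, 9] -> [1, 2, 9]
  Merge [5] + [12] -> [5, 12]
  Merge [9] + [5, 12] -> [5, 9, 12]
  Merge [1, 2, 9] + [5, 9, 12] -> [1, 2, 5, 9, 9, 12]


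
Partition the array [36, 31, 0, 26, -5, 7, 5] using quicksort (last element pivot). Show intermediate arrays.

Partition 1: pivot=5 at index 2 -> [0, -5, 5, 26, 31, 7, 36]
Partition 2: pivot=-5 at index 0 -> [-5, 0, 5, 26, 31, 7, 36]
Partition 3: pivot=36 at index 6 -> [-5, 0, 5, 26, 31, 7, 36]
Partition 4: pivot=7 at index 3 -> [-5, 0, 5, 7, 31, 26, 36]
Partition 5: pivot=26 at index 4 -> [-5, 0, 5, 7, 26, 31, 36]


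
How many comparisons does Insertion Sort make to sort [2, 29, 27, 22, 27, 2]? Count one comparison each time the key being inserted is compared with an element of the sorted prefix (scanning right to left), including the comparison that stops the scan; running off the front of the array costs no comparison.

Insert 29: 2 <= 29 (stop) = 1 comparison(s) -> [2, 29, 27, 22, 27, 2]
Insert 27: 29 > 27 (shift), 2 <= 27 (stop) = 2 comparison(s) -> [2, 27, 29, 22, 27, 2]
Insert 22: 29 > 22 (shift), 27 > 22 (shift), 2 <= 22 (stop) = 3 comparison(s) -> [2, 22, 27, 29, 27, 2]
Insert 27: 29 > 27 (shift), 27 <= 27 (stop) = 2 comparison(s) -> [2, 22, 27, 27, 29, 2]
Insert 2: 29 > 2 (shift), 27 > 2 (shift), 27 > 2 (shift), 22 > 2 (shift), 2 <= 2 (stop) = 5 comparison(s) -> [2, 2, 22, 27, 27, 29]
Total comparisons: 1 + 2 + 3 + 2 + 5 = 13


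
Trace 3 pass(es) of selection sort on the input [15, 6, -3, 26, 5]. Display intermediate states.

Pass 1: Select minimum -3 at index 2, swap -> [-3, 6, 15, 26, 5]
Pass 2: Select minimum 5 at index 4, swap -> [-3, 5, 15, 26, 6]
Pass 3: Select minimum 6 at index 4, swap -> [-3, 5, 6, 26, 15]


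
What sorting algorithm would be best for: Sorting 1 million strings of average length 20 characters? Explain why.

Best choice: MSD radix sort or Mergesort
Reason: MSD radix sort is a non-comparison sort that buckets the strings by successive character positions, running in time proportional to the total number of characters examined rather than O(n log n) string comparisons; mergesort is a stable O(n log n)-comparison alternative that works for arbitrary variable-length keys


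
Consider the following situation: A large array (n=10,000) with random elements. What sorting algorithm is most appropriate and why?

Best choice: Quicksort or Mergesort
Reason: Both have O(n log n) average case; quicksort has lower constant factors


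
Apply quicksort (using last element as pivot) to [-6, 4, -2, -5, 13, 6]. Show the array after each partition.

Partition 1: pivot=6 at index 4 -> [-6, 4, -2, -5, 6, 13]
Partition 2: pivot=-5 at index 1 -> [-6, -5, -2, 4, 6, 13]
Partition 3: pivot=4 at index 3 -> [-6, -5, -2, 4, 6, 13]


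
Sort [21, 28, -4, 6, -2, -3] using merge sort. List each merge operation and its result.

Divide and conquer:
  Merge [28] + [-4] -> [-4, 28]
  Merge [21] + [-4, 28] -> [-4, 21, 28]
  Merge [-2] + [-3] -> [-3, -2]
  Merge [6] + [-3, -2] -> [-3, -2, 6]
  Merge [-4, 21, 28] + [-3, -2, 6] -> [-4, -3, -2, 6, 21, 28]


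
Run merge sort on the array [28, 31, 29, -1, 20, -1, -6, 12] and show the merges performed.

Divide and conquer:
  Merge [28] + [31] -> [28, 31]
  Merge [29] + [-1] -> [-1, 29]
  Merge [28, 31] + [-1, 29] -> [-1, 28, 29, 31]
  Merge [20] + [-1] -> [-1, 20]
  Merge [-6] + [12] -> [-6, 12]
  Merge [-1, 20] + [-6, 12] -> [-6, -1, 12, 20]
  Merge [-1, 28, 29, 31] + [-6, -1, 12, 20] -> [-6, -1, -1, 12, 20, 28, 29, 31]


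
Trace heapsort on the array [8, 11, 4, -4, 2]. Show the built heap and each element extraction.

Build heap: [11, 8, 4, -4, 2]
Extract 11: [8, 2, 4, -4, 11]
Extract 8: [4, 2, -4, 8, 11]
Extract 4: [2, -4, 4, 8, 11]
Extract 2: [-4, 2, 4, 8, 11]


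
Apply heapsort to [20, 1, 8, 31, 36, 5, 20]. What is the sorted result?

Build heap: [36, 31, 20, 20, 1, 5, 8]
Extract 36: [31, 20, 20, 8, 1, 5, 36]
Extract 31: [20, 8, 20, 5, 1, 31, 36]
Extract 20: [20, 8, 1, 5, 20, 31, 36]
Extract 20: [8, 5, 1, 20, 20, 31, 36]
Extract 8: [5, 1, 8, 20, 20, 31, 36]
Extract 5: [1, 5, 8, 20, 20, 31, 36]


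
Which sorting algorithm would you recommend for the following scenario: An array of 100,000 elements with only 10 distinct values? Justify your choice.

Best choice: 3-way quicksort or Counting sort
Reason: 3-way (Dutch national flag) partitioning groups every copy of the pivot together, so with only d=10 distinct keys quicksort finishes in O(n log d) expected time, which is effectively linear; counting sort runs in O(n + k) where k is the size of the key range (not the number of distinct values), so it is linear when the 10 values are integers drawn from a small known range


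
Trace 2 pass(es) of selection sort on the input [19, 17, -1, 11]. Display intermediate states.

Pass 1: Select minimum -1 at index 2, swap -> [-1, 17, 19, 11]
Pass 2: Select minimum 11 at index 3, swap -> [-1, 11, 19, 17]


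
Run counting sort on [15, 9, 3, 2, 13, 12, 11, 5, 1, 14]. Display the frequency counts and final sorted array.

Count array: [0, 1, 1, 1, 0, 1, 0, 0, 0, 1, 0, 1, 1, 1, 1, 1]
(count[i] = number of elements equal to i)
Cumulative count: [0, 1, 2, 3, 3, 4, 4, 4, 4, 5, 5, 6, 7, 8, 9, 10]
Sorted: [1, 2, 3, 5, 9, 11, 12, 13, 14, 15]


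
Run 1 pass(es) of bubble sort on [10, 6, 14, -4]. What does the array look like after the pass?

After pass 1: [6, 10, -4, 14] (2 swaps)
Total swaps: 2


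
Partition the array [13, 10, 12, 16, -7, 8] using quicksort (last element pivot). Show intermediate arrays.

Partition 1: pivot=8 at index 1 -> [-7, 8, 12, 16, 13, 10]
Partition 2: pivot=10 at index 2 -> [-7, 8, 10, 16, 13, 12]
Partition 3: pivot=12 at index 3 -> [-7, 8, 10, 12, 13, 16]
Partition 4: pivot=16 at index 5 -> [-7, 8, 10, 12, 13, 16]


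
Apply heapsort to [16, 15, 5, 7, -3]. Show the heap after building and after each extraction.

Build heap: [16, 15, 5, 7, -3]
Extract 16: [15, 7, 5, -3, 16]
Extract 15: [7, -3, 5, 15, 16]
Extract 7: [5, -3, 7, 15, 16]
Extract 5: [-3, 5, 7, 15, 16]


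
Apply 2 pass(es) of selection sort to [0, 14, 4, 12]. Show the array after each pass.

Pass 1: Select minimum 0 at index 0, swap -> [0, 14, 4, 12]
Pass 2: Select minimum 4 at index 2, swap -> [0, 4, 14, 12]


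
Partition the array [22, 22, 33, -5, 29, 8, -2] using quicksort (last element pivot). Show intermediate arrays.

Partition 1: pivot=-2 at index 1 -> [-5, -2, 33, 22, 29, 8, 22]
Partition 2: pivot=22 at index 4 -> [-5, -2, 22, 8, 22, 33, 29]
Partition 3: pivot=8 at index 2 -> [-5, -2, 8, 22, 22, 33, 29]
Partition 4: pivot=29 at index 5 -> [-5, -2, 8, 22, 22, 29, 33]


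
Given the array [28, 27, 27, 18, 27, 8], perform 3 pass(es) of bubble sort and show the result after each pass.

After pass 1: [27, 27, 18, 27, 8, 28] (5 swaps)
After pass 2: [27, 18, 27, 8, 27, 28] (2 swaps)
After pass 3: [18, 27, 8, 27, 27, 28] (2 swaps)
Total swaps: 9


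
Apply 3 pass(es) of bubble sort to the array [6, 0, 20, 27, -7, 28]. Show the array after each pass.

After pass 1: [0, 6, 20, -7, 27, 28] (2 swaps)
After pass 2: [0, 6, -7, 20, 27, 28] (1 swaps)
After pass 3: [0, -7, 6, 20, 27, 28] (1 swaps)
Total swaps: 4


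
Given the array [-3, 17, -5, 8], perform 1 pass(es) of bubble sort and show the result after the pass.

After pass 1: [-3, -5, 8, 17] (2 swaps)
Total swaps: 2


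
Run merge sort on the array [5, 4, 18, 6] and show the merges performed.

Divide and conquer:
  Merge [5] + [4] -> [4, 5]
  Merge [18] + [6] -> [6, 18]
  Merge [4, 5] + [6, 18] -> [4, 5, 6, 18]


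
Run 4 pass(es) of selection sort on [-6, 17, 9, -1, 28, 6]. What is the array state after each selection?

Pass 1: Select minimum -6 at index 0, swap -> [-6, 17, 9, -1, 28, 6]
Pass 2: Select minimum -1 at index 3, swap -> [-6, -1, 9, 17, 28, 6]
Pass 3: Select minimum 6 at index 5, swap -> [-6, -1, 6, 17, 28, 9]
Pass 4: Select minimum 9 at index 5, swap -> [-6, -1, 6, 9, 28, 17]


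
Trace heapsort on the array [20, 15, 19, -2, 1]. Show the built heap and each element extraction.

Build heap: [20, 15, 19, -2, 1]
Extract 20: [19, 15, 1, -2, 20]
Extract 19: [15, -2, 1, 19, 20]
Extract 15: [1, -2, 15, 19, 20]
Extract 1: [-2, 1, 15, 19, 20]


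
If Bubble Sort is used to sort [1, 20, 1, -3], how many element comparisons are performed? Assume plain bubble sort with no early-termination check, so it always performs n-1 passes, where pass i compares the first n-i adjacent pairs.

Pass 1: compare adjacent pairs (0,1)..(2,3) = 3 comparison(s), 2 swap(s) -> [1, 1, -3, 20]
Pass 2: compare adjacent pairs (0,1)..(1,2) = 2 comparison(s), 1 swap(s) -> [1, -3, 1, 20]
Pass 3: compare adjacent pairs (0,1)..(0,1) = 1 comparison(s), 1 swap(s) -> [-3, 1, 1, 20]
Total comparisons: 3 + 2 + 1 = 6


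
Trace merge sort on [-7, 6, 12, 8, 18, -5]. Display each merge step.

Divide and conquer:
  Merge [6] + [12] -> [6, 12]
  Merge [-7] + [6, 12] -> [-7, 6, 12]
  Merge [18] + [-5] -> [-5, 18]
  Merge [8] + [-5, 18] -> [-5, 8, 18]
  Merge [-7, 6, 12] + [-5, 8, 18] -> [-7, -5, 6, 8, 12, 18]


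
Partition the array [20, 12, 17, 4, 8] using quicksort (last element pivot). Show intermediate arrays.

Partition 1: pivot=8 at index 1 -> [4, 8, 17, 20, 12]
Partition 2: pivot=12 at index 2 -> [4, 8, 12, 20, 17]
Partition 3: pivot=17 at index 3 -> [4, 8, 12, 17, 20]


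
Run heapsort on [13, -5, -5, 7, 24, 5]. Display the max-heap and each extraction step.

Build heap: [24, 13, 5, 7, -5, -5]
Extract 24: [13, 7, 5, -5, -5, 24]
Extract 13: [7, -5, 5, -5, 13, 24]
Extract 7: [5, -5, -5, 7, 13, 24]
Extract 5: [-5, -5, 5, 7, 13, 24]
Extract -5: [-5, -5, 5, 7, 13, 24]


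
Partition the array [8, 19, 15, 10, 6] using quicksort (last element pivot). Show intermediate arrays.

Partition 1: pivot=6 at index 0 -> [6, 19, 15, 10, 8]
Partition 2: pivot=8 at index 1 -> [6, 8, 15, 10, 19]
Partition 3: pivot=19 at index 4 -> [6, 8, 15, 10, 19]
Partition 4: pivot=10 at index 2 -> [6, 8, 10, 15, 19]


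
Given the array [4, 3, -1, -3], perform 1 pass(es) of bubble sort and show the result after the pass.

After pass 1: [3, -1, -3, 4] (3 swaps)
Total swaps: 3


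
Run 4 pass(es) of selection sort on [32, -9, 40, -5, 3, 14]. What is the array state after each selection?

Pass 1: Select minimum -9 at index 1, swap -> [-9, 32, 40, -5, 3, 14]
Pass 2: Select minimum -5 at index 3, swap -> [-9, -5, 40, 32, 3, 14]
Pass 3: Select minimum 3 at index 4, swap -> [-9, -5, 3, 32, 40, 14]
Pass 4: Select minimum 14 at index 5, swap -> [-9, -5, 3, 14, 40, 32]


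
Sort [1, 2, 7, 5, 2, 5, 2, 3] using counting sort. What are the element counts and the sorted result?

Count array: [0, 1, 3, 1, 0, 2, 0, 1]
(count[i] = number of elements equal to i)
Cumulative count: [0, 1, 4, 5, 5, 7, 7, 8]
Sorted: [1, 2, 2, 2, 3, 5, 5, 7]


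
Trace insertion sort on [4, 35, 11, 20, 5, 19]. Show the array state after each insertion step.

First element 4 is already 'sorted'
Insert 35: shifted 0 elements -> [4, 35, 11, 20, 5, 19]
Insert 11: shifted 1 elements -> [4, 11, 35, 20, 5, 19]
Insert 20: shifted 1 elements -> [4, 11, 20, 35, 5, 19]
Insert 5: shifted 3 elements -> [4, 5, 11, 20, 35, 19]
Insert 19: shifted 2 elements -> [4, 5, 11, 19, 20, 35]


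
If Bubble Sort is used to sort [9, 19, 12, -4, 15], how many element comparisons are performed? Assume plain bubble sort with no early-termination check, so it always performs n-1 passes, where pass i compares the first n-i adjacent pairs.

Pass 1: compare adjacent pairs (0,1)..(3,4) = 4 comparison(s), 3 swap(s) -> [9, 12, -4, 15, 19]
Pass 2: compare adjacent pairs (0,1)..(2,3) = 3 comparison(s), 1 swap(s) -> [9, -4, 12, 15, 19]
Pass 3: compare adjacent pairs (0,1)..(1,2) = 2 comparison(s), 1 swap(s) -> [-4, 9, 12, 15, 19]
Pass 4: compare adjacent pairs (0,1)..(0,1) = 1 comparison(s), 0 swap(s) -> [-4, 9, 12, 15, 19]
Total comparisons: 4 + 3 + 2 + 1 = 10


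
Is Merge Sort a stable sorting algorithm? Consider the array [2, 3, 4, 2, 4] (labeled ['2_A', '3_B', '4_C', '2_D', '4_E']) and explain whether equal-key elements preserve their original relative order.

Trace Merge Sort on the labeled array (the key is the number; the letter only tracks identity):
  Merge [2_A] + [3_B] -> [2_A, 3_B]
  Merge [2_D] + [4_E] -> [2_D, 4_E]
  Merge [4_C] + [2_D, 4_E] -> [2_D, 4_C, 4_E]
  Merge [2_A, 3_B] + [2_D, 4_C, 4_E] -> [2_A, 2_D, 3_B, 4_C, 4_E]
Final order: [2_A, 2_D, 3_B, 4_C, 4_E]
Equal keys:
  value 2: originally 2_A, 2_D; after sorting 2_A, 2_D -> order preserved
  value 4: originally 4_C, 4_E; after sorting 4_C, 4_E -> order preserved
All equal keys kept their original relative order. Merge Sort is stable: when the heads of the two halves are equal the merge takes from the left half first.
Answer: Stable


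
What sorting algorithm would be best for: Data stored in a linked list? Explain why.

Best choice: Merge sort
Reason: Merge sort doesn't require random access; can be done in O(1) extra space for linked lists


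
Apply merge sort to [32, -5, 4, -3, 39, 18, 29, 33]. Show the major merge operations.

Divide and conquer:
  Merge [32] + [-5] -> [-5, 32]
  Merge [4] + [-3] -> [-3, 4]
  Merge [-5, 32] + [-3, 4] -> [-5, -3, 4, 32]
  Merge [39] + [18] -> [18, 39]
  Merge [29] + [33] -> [29, 33]
  Merge [18, 39] + [29, 33] -> [18, 29, 33, 39]
  Merge [-5, -3, 4, 32] + [18, 29, 33, 39] -> [-5, -3, 4, 18, 29, 32, 33, 39]


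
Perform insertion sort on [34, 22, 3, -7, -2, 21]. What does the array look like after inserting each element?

First element 34 is already 'sorted'
Insert 22: shifted 1 elements -> [22, 34, 3, -7, -2, 21]
Insert 3: shifted 2 elements -> [3, 22, 34, -7, -2, 21]
Insert -7: shifted 3 elements -> [-7, 3, 22, 34, -2, 21]
Insert -2: shifted 3 elements -> [-7, -2, 3, 22, 34, 21]
Insert 21: shifted 2 elements -> [-7, -2, 3, 21, 22, 34]


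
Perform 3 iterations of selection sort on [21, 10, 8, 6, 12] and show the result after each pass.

Pass 1: Select minimum 6 at index 3, swap -> [6, 10, 8, 21, 12]
Pass 2: Select minimum 8 at index 2, swap -> [6, 8, 10, 21, 12]
Pass 3: Select minimum 10 at index 2, swap -> [6, 8, 10, 21, 12]


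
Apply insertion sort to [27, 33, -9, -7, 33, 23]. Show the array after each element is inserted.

First element 27 is already 'sorted'
Insert 33: shifted 0 elements -> [27, 33, -9, -7, 33, 23]
Insert -9: shifted 2 elements -> [-9, 27, 33, -7, 33, 23]
Insert -7: shifted 2 elements -> [-9, -7, 27, 33, 33, 23]
Insert 33: shifted 0 elements -> [-9, -7, 27, 33, 33, 23]
Insert 23: shifted 3 elements -> [-9, -7, 23, 27, 33, 33]


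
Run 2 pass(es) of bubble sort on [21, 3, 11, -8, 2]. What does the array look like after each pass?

After pass 1: [3, 11, -8, 2, 21] (4 swaps)
After pass 2: [3, -8, 2, 11, 21] (2 swaps)
Total swaps: 6


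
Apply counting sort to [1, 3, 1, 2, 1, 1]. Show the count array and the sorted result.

Count array: [0, 4, 1, 1]
(count[i] = number of elements equal to i)
Cumulative count: [0, 4, 5, 6]
Sorted: [1, 1, 1, 1, 2, 3]


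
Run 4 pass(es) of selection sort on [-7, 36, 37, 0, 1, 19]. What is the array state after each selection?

Pass 1: Select minimum -7 at index 0, swap -> [-7, 36, 37, 0, 1, 19]
Pass 2: Select minimum 0 at index 3, swap -> [-7, 0, 37, 36, 1, 19]
Pass 3: Select minimum 1 at index 4, swap -> [-7, 0, 1, 36, 37, 19]
Pass 4: Select minimum 19 at index 5, swap -> [-7, 0, 1, 19, 37, 36]


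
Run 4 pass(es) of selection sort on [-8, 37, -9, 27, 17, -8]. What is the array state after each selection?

Pass 1: Select minimum -9 at index 2, swap -> [-9, 37, -8, 27, 17, -8]
Pass 2: Select minimum -8 at index 2, swap -> [-9, -8, 37, 27, 17, -8]
Pass 3: Select minimum -8 at index 5, swap -> [-9, -8, -8, 27, 17, 37]
Pass 4: Select minimum 17 at index 4, swap -> [-9, -8, -8, 17, 27, 37]


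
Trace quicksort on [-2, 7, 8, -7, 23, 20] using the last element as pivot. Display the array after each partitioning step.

Partition 1: pivot=20 at index 4 -> [-2, 7, 8, -7, 20, 23]
Partition 2: pivot=-7 at index 0 -> [-7, 7, 8, -2, 20, 23]
Partition 3: pivot=-2 at index 1 -> [-7, -2, 8, 7, 20, 23]
Partition 4: pivot=7 at index 2 -> [-7, -2, 7, 8, 20, 23]


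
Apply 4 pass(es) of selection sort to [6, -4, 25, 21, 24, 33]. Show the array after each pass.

Pass 1: Select minimum -4 at index 1, swap -> [-4, 6, 25, 21, 24, 33]
Pass 2: Select minimum 6 at index 1, swap -> [-4, 6, 25, 21, 24, 33]
Pass 3: Select minimum 21 at index 3, swap -> [-4, 6, 21, 25, 24, 33]
Pass 4: Select minimum 24 at index 4, swap -> [-4, 6, 21, 24, 25, 33]


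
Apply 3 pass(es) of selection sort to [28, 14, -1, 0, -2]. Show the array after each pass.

Pass 1: Select minimum -2 at index 4, swap -> [-2, 14, -1, 0, 28]
Pass 2: Select minimum -1 at index 2, swap -> [-2, -1, 14, 0, 28]
Pass 3: Select minimum 0 at index 3, swap -> [-2, -1, 0, 14, 28]


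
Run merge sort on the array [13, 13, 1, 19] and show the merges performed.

Divide and conquer:
  Merge [13] + [13] -> [13, 13]
  Merge [1] + [19] -> [1, 19]
  Merge [13, 13] + [1, 19] -> [1, 13, 13, 19]


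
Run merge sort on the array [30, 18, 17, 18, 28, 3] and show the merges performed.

Divide and conquer:
  Merge [18] + [17] -> [17, 18]
  Merge [30] + [17, 18] -> [17, 18, 30]
  Merge [28] + [3] -> [3, 28]
  Merge [18] + [3, 28] -> [3, 18, 28]
  Merge [17, 18, 30] + [3, 18, 28] -> [3, 17, 18, 18, 28, 30]


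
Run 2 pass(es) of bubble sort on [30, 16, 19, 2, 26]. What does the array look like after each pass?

After pass 1: [16, 19, 2, 26, 30] (4 swaps)
After pass 2: [16, 2, 19, 26, 30] (1 swaps)
Total swaps: 5


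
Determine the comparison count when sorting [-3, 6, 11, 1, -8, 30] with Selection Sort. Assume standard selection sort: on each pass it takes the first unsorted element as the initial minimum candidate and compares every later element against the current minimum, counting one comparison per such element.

Pass 1: scan indices 1..5 for the minimum = 5 comparison(s); min is -8, place at index 0 -> [-8, 6, 11, 1, -3, 30]
Pass 2: scan indices 2..5 for the minimum = 4 comparison(s); min is -3, place at index 1 -> [-8, -3, 11, 1, 6, 30]
Pass 3: scan indices 3..5 for the minimum = 3 comparison(s); min is 1, place at index 2 -> [-8, -3, 1, 11, 6, 30]
Pass 4: scan indices 4..5 for the minimum = 2 comparison(s); min is 6, place at index 3 -> [-8, -3, 1, 6, 11, 30]
Pass 5: scan indices 5..5 for the minimum = 1 comparison(s); min is 11, place at index 4 -> [-8, -3, 1, 6, 11, 30]
Selection sort always scans the whole unsorted suffix, so the count is (n-1) + (n-2) + ... + 1 = n(n-1)/2 = 6*5/2 = 15 regardless of the input order.
Total comparisons: 5 + 4 + 3 + 2 + 1 = 15


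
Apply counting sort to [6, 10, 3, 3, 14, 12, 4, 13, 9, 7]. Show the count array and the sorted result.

Count array: [0, 0, 0, 2, 1, 0, 1, 1, 0, 1, 1, 0, 1, 1, 1]
(count[i] = number of elements equal to i)
Cumulative count: [0, 0, 0, 2, 3, 3, 4, 5, 5, 6, 7, 7, 8, 9, 10]
Sorted: [3, 3, 4, 6, 7, 9, 10, 12, 13, 14]


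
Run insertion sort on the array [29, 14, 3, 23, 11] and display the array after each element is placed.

First element 29 is already 'sorted'
Insert 14: shifted 1 elements -> [14, 29, 3, 23, 11]
Insert 3: shifted 2 elements -> [3, 14, 29, 23, 11]
Insert 23: shifted 1 elements -> [3, 14, 23, 29, 11]
Insert 11: shifted 3 elements -> [3, 11, 14, 23, 29]


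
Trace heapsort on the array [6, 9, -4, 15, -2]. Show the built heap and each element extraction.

Build heap: [15, 9, -4, 6, -2]
Extract 15: [9, 6, -4, -2, 15]
Extract 9: [6, -2, -4, 9, 15]
Extract 6: [-2, -4, 6, 9, 15]
Extract -2: [-4, -2, 6, 9, 15]


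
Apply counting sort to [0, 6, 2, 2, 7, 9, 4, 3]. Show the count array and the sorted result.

Count array: [1, 0, 2, 1, 1, 0, 1, 1, 0, 1]
(count[i] = number of elements equal to i)
Cumulative count: [1, 1, 3, 4, 5, 5, 6, 7, 7, 8]
Sorted: [0, 2, 2, 3, 4, 6, 7, 9]


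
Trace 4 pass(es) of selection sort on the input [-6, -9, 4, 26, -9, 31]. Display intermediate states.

Pass 1: Select minimum -9 at index 1, swap -> [-9, -6, 4, 26, -9, 31]
Pass 2: Select minimum -9 at index 4, swap -> [-9, -9, 4, 26, -6, 31]
Pass 3: Select minimum -6 at index 4, swap -> [-9, -9, -6, 26, 4, 31]
Pass 4: Select minimum 4 at index 4, swap -> [-9, -9, -6, 4, 26, 31]


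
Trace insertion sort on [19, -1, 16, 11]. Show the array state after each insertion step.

First element 19 is already 'sorted'
Insert -1: shifted 1 elements -> [-1, 19, 16, 11]
Insert 16: shifted 1 elements -> [-1, 16, 19, 11]
Insert 11: shifted 2 elements -> [-1, 11, 16, 19]


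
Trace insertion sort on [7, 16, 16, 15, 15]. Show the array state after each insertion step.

First element 7 is already 'sorted'
Insert 16: shifted 0 elements -> [7, 16, 16, 15, 15]
Insert 16: shifted 0 elements -> [7, 16, 16, 15, 15]
Insert 15: shifted 2 elements -> [7, 15, 16, 16, 15]
Insert 15: shifted 2 elements -> [7, 15, 15, 16, 16]


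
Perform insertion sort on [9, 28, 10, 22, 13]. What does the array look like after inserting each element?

First element 9 is already 'sorted'
Insert 28: shifted 0 elements -> [9, 28, 10, 22, 13]
Insert 10: shifted 1 elements -> [9, 10, 28, 22, 13]
Insert 22: shifted 1 elements -> [9, 10, 22, 28, 13]
Insert 13: shifted 2 elements -> [9, 10, 13, 22, 28]


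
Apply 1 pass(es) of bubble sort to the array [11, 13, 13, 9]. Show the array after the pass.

After pass 1: [11, 13, 9, 13] (1 swaps)
Total swaps: 1


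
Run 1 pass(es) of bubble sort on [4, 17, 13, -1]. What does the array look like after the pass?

After pass 1: [4, 13, -1, 17] (2 swaps)
Total swaps: 2


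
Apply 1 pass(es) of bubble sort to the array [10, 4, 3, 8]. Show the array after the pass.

After pass 1: [4, 3, 8, 10] (3 swaps)
Total swaps: 3


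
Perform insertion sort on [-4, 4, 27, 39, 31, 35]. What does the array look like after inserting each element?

First element -4 is already 'sorted'
Insert 4: shifted 0 elements -> [-4, 4, 27, 39, 31, 35]
Insert 27: shifted 0 elements -> [-4, 4, 27, 39, 31, 35]
Insert 39: shifted 0 elements -> [-4, 4, 27, 39, 31, 35]
Insert 31: shifted 1 elements -> [-4, 4, 27, 31, 39, 35]
Insert 35: shifted 1 elements -> [-4, 4, 27, 31, 35, 39]


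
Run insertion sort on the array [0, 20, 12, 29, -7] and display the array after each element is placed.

First element 0 is already 'sorted'
Insert 20: shifted 0 elements -> [0, 20, 12, 29, -7]
Insert 12: shifted 1 elements -> [0, 12, 20, 29, -7]
Insert 29: shifted 0 elements -> [0, 12, 20, 29, -7]
Insert -7: shifted 4 elements -> [-7, 0, 12, 20, 29]


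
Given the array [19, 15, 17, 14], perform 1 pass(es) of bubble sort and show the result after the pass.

After pass 1: [15, 17, 14, 19] (3 swaps)
Total swaps: 3


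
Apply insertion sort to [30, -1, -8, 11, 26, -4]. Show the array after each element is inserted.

First element 30 is already 'sorted'
Insert -1: shifted 1 elements -> [-1, 30, -8, 11, 26, -4]
Insert -8: shifted 2 elements -> [-8, -1, 30, 11, 26, -4]
Insert 11: shifted 1 elements -> [-8, -1, 11, 30, 26, -4]
Insert 26: shifted 1 elements -> [-8, -1, 11, 26, 30, -4]
Insert -4: shifted 4 elements -> [-8, -4, -1, 11, 26, 30]


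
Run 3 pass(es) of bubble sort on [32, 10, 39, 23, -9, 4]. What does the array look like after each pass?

After pass 1: [10, 32, 23, -9, 4, 39] (4 swaps)
After pass 2: [10, 23, -9, 4, 32, 39] (3 swaps)
After pass 3: [10, -9, 4, 23, 32, 39] (2 swaps)
Total swaps: 9


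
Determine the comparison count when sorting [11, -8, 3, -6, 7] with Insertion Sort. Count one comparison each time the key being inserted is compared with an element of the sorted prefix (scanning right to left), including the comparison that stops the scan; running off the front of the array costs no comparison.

Insert -8: 11 > -8 (shift), reached front = 1 comparison(s) -> [-8, 11, 3, -6, 7]
Insert 3: 11 > 3 (shift), -8 <= 3 (stop) = 2 comparison(s) -> [-8, 3, 11, -6, 7]
Insert -6: 11 > -6 (shift), 3 > -6 (shift), -8 <= -6 (stop) = 3 comparison(s) -> [-8, -6, 3, 11, 7]
Insert 7: 11 > 7 (shift), 3 <= 7 (stop) = 2 comparison(s) -> [-8, -6, 3, 7, 11]
Total comparisons: 1 + 2 + 3 + 2 = 8


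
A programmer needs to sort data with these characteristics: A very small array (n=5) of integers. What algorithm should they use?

Best choice: Insertion sort
Reason: For tiny inputs the O(n^2) overhead is negligible and insertion sort has minimal constant factors


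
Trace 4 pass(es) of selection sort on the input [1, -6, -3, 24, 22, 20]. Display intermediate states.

Pass 1: Select minimum -6 at index 1, swap -> [-6, 1, -3, 24, 22, 20]
Pass 2: Select minimum -3 at index 2, swap -> [-6, -3, 1, 24, 22, 20]
Pass 3: Select minimum 1 at index 2, swap -> [-6, -3, 1, 24, 22, 20]
Pass 4: Select minimum 20 at index 5, swap -> [-6, -3, 1, 20, 22, 24]


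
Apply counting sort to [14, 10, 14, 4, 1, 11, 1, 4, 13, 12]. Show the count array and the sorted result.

Count array: [0, 2, 0, 0, 2, 0, 0, 0, 0, 0, 1, 1, 1, 1, 2]
(count[i] = number of elements equal to i)
Cumulative count: [0, 2, 2, 2, 4, 4, 4, 4, 4, 4, 5, 6, 7, 8, 10]
Sorted: [1, 1, 4, 4, 10, 11, 12, 13, 14, 14]


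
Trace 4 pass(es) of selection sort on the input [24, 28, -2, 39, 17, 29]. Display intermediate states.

Pass 1: Select minimum -2 at index 2, swap -> [-2, 28, 24, 39, 17, 29]
Pass 2: Select minimum 17 at index 4, swap -> [-2, 17, 24, 39, 28, 29]
Pass 3: Select minimum 24 at index 2, swap -> [-2, 17, 24, 39, 28, 29]
Pass 4: Select minimum 28 at index 4, swap -> [-2, 17, 24, 28, 39, 29]


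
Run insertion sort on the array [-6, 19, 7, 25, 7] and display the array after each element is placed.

First element -6 is already 'sorted'
Insert 19: shifted 0 elements -> [-6, 19, 7, 25, 7]
Insert 7: shifted 1 elements -> [-6, 7, 19, 25, 7]
Insert 25: shifted 0 elements -> [-6, 7, 19, 25, 7]
Insert 7: shifted 2 elements -> [-6, 7, 7, 19, 25]


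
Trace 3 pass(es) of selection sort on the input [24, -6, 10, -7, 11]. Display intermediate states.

Pass 1: Select minimum -7 at index 3, swap -> [-7, -6, 10, 24, 11]
Pass 2: Select minimum -6 at index 1, swap -> [-7, -6, 10, 24, 11]
Pass 3: Select minimum 10 at index 2, swap -> [-7, -6, 10, 24, 11]


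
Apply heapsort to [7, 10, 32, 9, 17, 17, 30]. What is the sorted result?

Build heap: [32, 17, 30, 9, 10, 17, 7]
Extract 32: [30, 17, 17, 9, 10, 7, 32]
Extract 30: [17, 10, 17, 9, 7, 30, 32]
Extract 17: [17, 10, 7, 9, 17, 30, 32]
Extract 17: [10, 9, 7, 17, 17, 30, 32]
Extract 10: [9, 7, 10, 17, 17, 30, 32]
Extract 9: [7, 9, 10, 17, 17, 30, 32]


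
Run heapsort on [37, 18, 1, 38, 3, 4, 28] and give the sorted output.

Build heap: [38, 37, 28, 18, 3, 4, 1]
Extract 38: [37, 18, 28, 1, 3, 4, 38]
Extract 37: [28, 18, 4, 1, 3, 37, 38]
Extract 28: [18, 3, 4, 1, 28, 37, 38]
Extract 18: [4, 3, 1, 18, 28, 37, 38]
Extract 4: [3, 1, 4, 18, 28, 37, 38]
Extract 3: [1, 3, 4, 18, 28, 37, 38]


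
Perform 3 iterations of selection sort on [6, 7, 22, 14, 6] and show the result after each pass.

Pass 1: Select minimum 6 at index 0, swap -> [6, 7, 22, 14, 6]
Pass 2: Select minimum 6 at index 4, swap -> [6, 6, 22, 14, 7]
Pass 3: Select minimum 7 at index 4, swap -> [6, 6, 7, 14, 22]


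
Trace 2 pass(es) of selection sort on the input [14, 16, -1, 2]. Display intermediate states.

Pass 1: Select minimum -1 at index 2, swap -> [-1, 16, 14, 2]
Pass 2: Select minimum 2 at index 3, swap -> [-1, 2, 14, 16]


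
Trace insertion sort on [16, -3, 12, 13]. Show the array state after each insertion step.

First element 16 is already 'sorted'
Insert -3: shifted 1 elements -> [-3, 16, 12, 13]
Insert 12: shifted 1 elements -> [-3, 12, 16, 13]
Insert 13: shifted 1 elements -> [-3, 12, 13, 16]


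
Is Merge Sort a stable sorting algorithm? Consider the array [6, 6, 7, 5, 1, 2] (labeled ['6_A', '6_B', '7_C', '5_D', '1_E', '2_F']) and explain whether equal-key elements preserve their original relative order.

Trace Merge Sort on the labeled array (the key is the number; the letter only tracks identity):
  Merge [6_B] + [7_C] -> [6_B, 7_C]
  Merge [6_A] + [6_B, 7_C] -> [6_A, 6_B, 7_C]
  Merge [1_E] + [2_F] -> [1_E, 2_F]
  Merge [5_D] + [1_E, 2_F] -> [1_E, 2_F, 5_D]
  Merge [6_A, 6_B, 7_C] + [1_E, 2_F, 5_D] -> [1_E, 2_F, 5_D, 6_A, 6_B, 7_C]
Final order: [1_E, 2_F, 5_D, 6_A, 6_B, 7_C]
Equal keys:
  value 6: originally 6_A, 6_B; after sorting 6_A, 6_B -> order preserved
All equal keys kept their original relative order. Merge Sort is stable: when the heads of the two halves are equal the merge takes from the left half first.
Answer: Stable


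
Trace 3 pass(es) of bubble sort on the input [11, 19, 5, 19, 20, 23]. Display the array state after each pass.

After pass 1: [11, 5, 19, 19, 20, 23] (1 swaps)
After pass 2: [5, 11, 19, 19, 20, 23] (1 swaps)
After pass 3: [5, 11, 19, 19, 20, 23] (0 swaps)
Total swaps: 2


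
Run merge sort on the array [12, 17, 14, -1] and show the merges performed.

Divide and conquer:
  Merge [12] + [17] -> [12, 17]
  Merge [14] + [-1] -> [-1, 14]
  Merge [12, 17] + [-1, 14] -> [-1, 12, 14, 17]


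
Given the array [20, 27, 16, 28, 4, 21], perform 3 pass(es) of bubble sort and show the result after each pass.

After pass 1: [20, 16, 27, 4, 21, 28] (3 swaps)
After pass 2: [16, 20, 4, 21, 27, 28] (3 swaps)
After pass 3: [16, 4, 20, 21, 27, 28] (1 swaps)
Total swaps: 7


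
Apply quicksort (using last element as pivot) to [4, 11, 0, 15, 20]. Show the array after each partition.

Partition 1: pivot=20 at index 4 -> [4, 11, 0, 15, 20]
Partition 2: pivot=15 at index 3 -> [4, 11, 0, 15, 20]
Partition 3: pivot=0 at index 0 -> [0, 11, 4, 15, 20]
Partition 4: pivot=4 at index 1 -> [0, 4, 11, 15, 20]
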